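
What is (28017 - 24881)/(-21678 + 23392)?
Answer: 1568/857 ≈ 1.8296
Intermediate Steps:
(28017 - 24881)/(-21678 + 23392) = 3136/1714 = 3136*(1/1714) = 1568/857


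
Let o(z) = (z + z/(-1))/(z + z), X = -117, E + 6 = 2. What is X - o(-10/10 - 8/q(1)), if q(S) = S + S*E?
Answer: -117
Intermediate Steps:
E = -4 (E = -6 + 2 = -4)
q(S) = -3*S (q(S) = S + S*(-4) = S - 4*S = -3*S)
o(z) = 0 (o(z) = (z + z*(-1))/((2*z)) = (z - z)*(1/(2*z)) = 0*(1/(2*z)) = 0)
X - o(-10/10 - 8/q(1)) = -117 - 1*0 = -117 + 0 = -117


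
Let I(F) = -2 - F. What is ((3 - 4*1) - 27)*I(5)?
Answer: 196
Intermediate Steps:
((3 - 4*1) - 27)*I(5) = ((3 - 4*1) - 27)*(-2 - 1*5) = ((3 - 4) - 27)*(-2 - 5) = (-1 - 27)*(-7) = -28*(-7) = 196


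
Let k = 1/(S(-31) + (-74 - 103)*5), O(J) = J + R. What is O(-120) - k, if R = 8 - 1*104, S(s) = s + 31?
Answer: -191159/885 ≈ -216.00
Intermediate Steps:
S(s) = 31 + s
R = -96 (R = 8 - 104 = -96)
O(J) = -96 + J (O(J) = J - 96 = -96 + J)
k = -1/885 (k = 1/((31 - 31) + (-74 - 103)*5) = 1/(0 - 177*5) = 1/(0 - 885) = 1/(-885) = -1/885 ≈ -0.0011299)
O(-120) - k = (-96 - 120) - 1*(-1/885) = -216 + 1/885 = -191159/885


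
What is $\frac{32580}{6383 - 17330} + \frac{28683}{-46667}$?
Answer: $- \frac{611467887}{170287883} \approx -3.5908$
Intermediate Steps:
$\frac{32580}{6383 - 17330} + \frac{28683}{-46667} = \frac{32580}{6383 - 17330} + 28683 \left(- \frac{1}{46667}\right) = \frac{32580}{-10947} - \frac{28683}{46667} = 32580 \left(- \frac{1}{10947}\right) - \frac{28683}{46667} = - \frac{10860}{3649} - \frac{28683}{46667} = - \frac{611467887}{170287883}$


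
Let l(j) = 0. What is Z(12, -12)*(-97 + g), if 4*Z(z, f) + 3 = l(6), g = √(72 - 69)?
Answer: 291/4 - 3*√3/4 ≈ 71.451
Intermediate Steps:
g = √3 ≈ 1.7320
Z(z, f) = -¾ (Z(z, f) = -¾ + (¼)*0 = -¾ + 0 = -¾)
Z(12, -12)*(-97 + g) = -3*(-97 + √3)/4 = 291/4 - 3*√3/4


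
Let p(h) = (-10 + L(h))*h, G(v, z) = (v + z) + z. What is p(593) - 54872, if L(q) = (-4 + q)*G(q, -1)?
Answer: 206361905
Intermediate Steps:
G(v, z) = v + 2*z
L(q) = (-4 + q)*(-2 + q) (L(q) = (-4 + q)*(q + 2*(-1)) = (-4 + q)*(q - 2) = (-4 + q)*(-2 + q))
p(h) = h*(-10 + (-4 + h)*(-2 + h)) (p(h) = (-10 + (-4 + h)*(-2 + h))*h = h*(-10 + (-4 + h)*(-2 + h)))
p(593) - 54872 = 593*(-10 + (-4 + 593)*(-2 + 593)) - 54872 = 593*(-10 + 589*591) - 54872 = 593*(-10 + 348099) - 54872 = 593*348089 - 54872 = 206416777 - 54872 = 206361905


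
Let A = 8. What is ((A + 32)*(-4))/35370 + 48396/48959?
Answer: 170393308/173167983 ≈ 0.98398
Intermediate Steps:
((A + 32)*(-4))/35370 + 48396/48959 = ((8 + 32)*(-4))/35370 + 48396/48959 = (40*(-4))*(1/35370) + 48396*(1/48959) = -160*1/35370 + 48396/48959 = -16/3537 + 48396/48959 = 170393308/173167983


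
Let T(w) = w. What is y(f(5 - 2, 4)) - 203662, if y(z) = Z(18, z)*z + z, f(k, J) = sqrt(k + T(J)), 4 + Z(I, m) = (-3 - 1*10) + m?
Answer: -203655 - 16*sqrt(7) ≈ -2.0370e+5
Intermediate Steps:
Z(I, m) = -17 + m (Z(I, m) = -4 + ((-3 - 1*10) + m) = -4 + ((-3 - 10) + m) = -4 + (-13 + m) = -17 + m)
f(k, J) = sqrt(J + k) (f(k, J) = sqrt(k + J) = sqrt(J + k))
y(z) = z + z*(-17 + z) (y(z) = (-17 + z)*z + z = z*(-17 + z) + z = z + z*(-17 + z))
y(f(5 - 2, 4)) - 203662 = sqrt(4 + (5 - 2))*(-16 + sqrt(4 + (5 - 2))) - 203662 = sqrt(4 + 3)*(-16 + sqrt(4 + 3)) - 203662 = sqrt(7)*(-16 + sqrt(7)) - 203662 = -203662 + sqrt(7)*(-16 + sqrt(7))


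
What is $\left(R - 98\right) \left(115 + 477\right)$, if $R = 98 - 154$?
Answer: $-91168$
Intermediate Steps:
$R = -56$ ($R = 98 - 154 = -56$)
$\left(R - 98\right) \left(115 + 477\right) = \left(-56 - 98\right) \left(115 + 477\right) = \left(-154\right) 592 = -91168$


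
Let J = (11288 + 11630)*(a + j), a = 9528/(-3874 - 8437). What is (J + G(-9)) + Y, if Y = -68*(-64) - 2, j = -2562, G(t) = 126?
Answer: -723014900544/12311 ≈ -5.8729e+7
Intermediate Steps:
a = -9528/12311 (a = 9528/(-12311) = 9528*(-1/12311) = -9528/12311 ≈ -0.77394)
Y = 4350 (Y = 4352 - 2 = 4350)
J = -723070004580/12311 (J = (11288 + 11630)*(-9528/12311 - 2562) = 22918*(-31550310/12311) = -723070004580/12311 ≈ -5.8734e+7)
(J + G(-9)) + Y = (-723070004580/12311 + 126) + 4350 = -723068453394/12311 + 4350 = -723014900544/12311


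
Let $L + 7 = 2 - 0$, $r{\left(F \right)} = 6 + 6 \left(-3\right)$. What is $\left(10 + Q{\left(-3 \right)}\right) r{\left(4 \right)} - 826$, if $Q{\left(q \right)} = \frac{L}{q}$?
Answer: $-966$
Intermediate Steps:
$r{\left(F \right)} = -12$ ($r{\left(F \right)} = 6 - 18 = -12$)
$L = -5$ ($L = -7 + \left(2 - 0\right) = -7 + \left(2 + 0\right) = -7 + 2 = -5$)
$Q{\left(q \right)} = - \frac{5}{q}$
$\left(10 + Q{\left(-3 \right)}\right) r{\left(4 \right)} - 826 = \left(10 - \frac{5}{-3}\right) \left(-12\right) - 826 = \left(10 - - \frac{5}{3}\right) \left(-12\right) - 826 = \left(10 + \frac{5}{3}\right) \left(-12\right) - 826 = \frac{35}{3} \left(-12\right) - 826 = -140 - 826 = -966$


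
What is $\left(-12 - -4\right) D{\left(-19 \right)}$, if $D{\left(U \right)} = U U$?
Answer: $-2888$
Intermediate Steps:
$D{\left(U \right)} = U^{2}$
$\left(-12 - -4\right) D{\left(-19 \right)} = \left(-12 - -4\right) \left(-19\right)^{2} = \left(-12 + 4\right) 361 = \left(-8\right) 361 = -2888$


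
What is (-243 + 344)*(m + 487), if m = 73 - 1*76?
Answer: 48884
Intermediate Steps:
m = -3 (m = 73 - 76 = -3)
(-243 + 344)*(m + 487) = (-243 + 344)*(-3 + 487) = 101*484 = 48884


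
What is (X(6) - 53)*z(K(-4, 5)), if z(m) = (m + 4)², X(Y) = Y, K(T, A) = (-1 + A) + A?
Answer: -7943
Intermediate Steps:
K(T, A) = -1 + 2*A
z(m) = (4 + m)²
(X(6) - 53)*z(K(-4, 5)) = (6 - 53)*(4 + (-1 + 2*5))² = -47*(4 + (-1 + 10))² = -47*(4 + 9)² = -47*13² = -47*169 = -7943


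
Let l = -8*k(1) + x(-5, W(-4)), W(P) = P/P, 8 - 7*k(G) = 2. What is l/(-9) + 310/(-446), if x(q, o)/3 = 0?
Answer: 313/4683 ≈ 0.066838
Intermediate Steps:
k(G) = 6/7 (k(G) = 8/7 - 1/7*2 = 8/7 - 2/7 = 6/7)
W(P) = 1
x(q, o) = 0 (x(q, o) = 3*0 = 0)
l = -48/7 (l = -8*6/7 + 0 = -48/7 + 0 = -48/7 ≈ -6.8571)
l/(-9) + 310/(-446) = -48/7/(-9) + 310/(-446) = -48/7*(-1/9) + 310*(-1/446) = 16/21 - 155/223 = 313/4683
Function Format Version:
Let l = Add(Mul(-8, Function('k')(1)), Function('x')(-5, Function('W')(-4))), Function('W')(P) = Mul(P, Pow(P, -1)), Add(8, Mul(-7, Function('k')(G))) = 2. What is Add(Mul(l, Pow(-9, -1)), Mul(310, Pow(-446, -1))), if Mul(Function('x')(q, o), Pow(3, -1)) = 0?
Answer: Rational(313, 4683) ≈ 0.066838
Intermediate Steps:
Function('k')(G) = Rational(6, 7) (Function('k')(G) = Add(Rational(8, 7), Mul(Rational(-1, 7), 2)) = Add(Rational(8, 7), Rational(-2, 7)) = Rational(6, 7))
Function('W')(P) = 1
Function('x')(q, o) = 0 (Function('x')(q, o) = Mul(3, 0) = 0)
l = Rational(-48, 7) (l = Add(Mul(-8, Rational(6, 7)), 0) = Add(Rational(-48, 7), 0) = Rational(-48, 7) ≈ -6.8571)
Add(Mul(l, Pow(-9, -1)), Mul(310, Pow(-446, -1))) = Add(Mul(Rational(-48, 7), Pow(-9, -1)), Mul(310, Pow(-446, -1))) = Add(Mul(Rational(-48, 7), Rational(-1, 9)), Mul(310, Rational(-1, 446))) = Add(Rational(16, 21), Rational(-155, 223)) = Rational(313, 4683)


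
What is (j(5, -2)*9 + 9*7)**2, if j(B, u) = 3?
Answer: 8100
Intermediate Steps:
(j(5, -2)*9 + 9*7)**2 = (3*9 + 9*7)**2 = (27 + 63)**2 = 90**2 = 8100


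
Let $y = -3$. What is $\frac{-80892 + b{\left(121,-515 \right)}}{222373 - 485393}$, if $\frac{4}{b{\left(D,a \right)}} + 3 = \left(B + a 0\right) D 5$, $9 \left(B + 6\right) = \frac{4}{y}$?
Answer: $\frac{406526796}{1321820161} \approx 0.30755$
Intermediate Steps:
$B = - \frac{166}{27}$ ($B = -6 + \frac{4 \frac{1}{-3}}{9} = -6 + \frac{4 \left(- \frac{1}{3}\right)}{9} = -6 + \frac{1}{9} \left(- \frac{4}{3}\right) = -6 - \frac{4}{27} = - \frac{166}{27} \approx -6.1481$)
$b{\left(D,a \right)} = \frac{4}{-3 - \frac{830 D}{27}}$ ($b{\left(D,a \right)} = \frac{4}{-3 + \left(- \frac{166}{27} + a 0\right) D 5} = \frac{4}{-3 + \left(- \frac{166}{27} + 0\right) D 5} = \frac{4}{-3 + - \frac{166 D}{27} \cdot 5} = \frac{4}{-3 - \frac{830 D}{27}}$)
$\frac{-80892 + b{\left(121,-515 \right)}}{222373 - 485393} = \frac{-80892 - \frac{108}{81 + 830 \cdot 121}}{222373 - 485393} = \frac{-80892 - \frac{108}{81 + 100430}}{-263020} = \left(-80892 - \frac{108}{100511}\right) \left(- \frac{1}{263020}\right) = \left(- \frac{8130535920}{100511}\right) \left(- \frac{1}{263020}\right) = \frac{406526796}{1321820161}$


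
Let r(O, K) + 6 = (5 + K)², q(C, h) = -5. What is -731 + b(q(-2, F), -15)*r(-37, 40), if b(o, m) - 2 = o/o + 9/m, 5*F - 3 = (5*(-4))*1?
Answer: 20573/5 ≈ 4114.6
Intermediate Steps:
F = -17/5 (F = ⅗ + ((5*(-4))*1)/5 = ⅗ + (-20*1)/5 = ⅗ + (⅕)*(-20) = ⅗ - 4 = -17/5 ≈ -3.4000)
b(o, m) = 3 + 9/m (b(o, m) = 2 + (o/o + 9/m) = 2 + (1 + 9/m) = 3 + 9/m)
r(O, K) = -6 + (5 + K)²
-731 + b(q(-2, F), -15)*r(-37, 40) = -731 + (3 + 9/(-15))*(-6 + (5 + 40)²) = -731 + (3 + 9*(-1/15))*(-6 + 45²) = -731 + (3 - ⅗)*(-6 + 2025) = -731 + (12/5)*2019 = -731 + 24228/5 = 20573/5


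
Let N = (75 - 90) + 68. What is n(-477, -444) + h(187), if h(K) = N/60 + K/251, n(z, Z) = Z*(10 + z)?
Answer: 3122685403/15060 ≈ 2.0735e+5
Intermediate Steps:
N = 53 (N = -15 + 68 = 53)
h(K) = 53/60 + K/251
n(-477, -444) + h(187) = -444*(10 - 477) + (53/60 + (1/251)*187) = -444*(-467) + (53/60 + 187/251) = 207348 + 24523/15060 = 3122685403/15060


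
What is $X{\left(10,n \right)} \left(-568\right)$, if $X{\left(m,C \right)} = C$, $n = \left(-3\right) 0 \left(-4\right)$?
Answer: $0$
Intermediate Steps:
$n = 0$ ($n = 0 \left(-4\right) = 0$)
$X{\left(10,n \right)} \left(-568\right) = 0 \left(-568\right) = 0$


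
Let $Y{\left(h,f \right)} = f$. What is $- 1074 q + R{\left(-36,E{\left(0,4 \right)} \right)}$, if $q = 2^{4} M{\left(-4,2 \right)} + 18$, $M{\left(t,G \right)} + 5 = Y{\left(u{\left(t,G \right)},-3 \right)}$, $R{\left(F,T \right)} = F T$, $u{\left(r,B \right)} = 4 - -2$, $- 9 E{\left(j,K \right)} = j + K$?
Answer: $118156$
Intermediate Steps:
$E{\left(j,K \right)} = - \frac{K}{9} - \frac{j}{9}$ ($E{\left(j,K \right)} = - \frac{j + K}{9} = - \frac{K + j}{9} = - \frac{K}{9} - \frac{j}{9}$)
$u{\left(r,B \right)} = 6$ ($u{\left(r,B \right)} = 4 + 2 = 6$)
$M{\left(t,G \right)} = -8$ ($M{\left(t,G \right)} = -5 - 3 = -8$)
$q = -110$ ($q = 2^{4} \left(-8\right) + 18 = 16 \left(-8\right) + 18 = -128 + 18 = -110$)
$- 1074 q + R{\left(-36,E{\left(0,4 \right)} \right)} = \left(-1074\right) \left(-110\right) - 36 \left(\left(- \frac{1}{9}\right) 4 - 0\right) = 118140 - 36 \left(- \frac{4}{9} + 0\right) = 118140 - -16 = 118140 + 16 = 118156$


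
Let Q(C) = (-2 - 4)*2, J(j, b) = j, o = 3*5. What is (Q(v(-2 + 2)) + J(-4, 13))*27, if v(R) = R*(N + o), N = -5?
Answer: -432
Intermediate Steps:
o = 15
v(R) = 10*R (v(R) = R*(-5 + 15) = R*10 = 10*R)
Q(C) = -12 (Q(C) = -6*2 = -12)
(Q(v(-2 + 2)) + J(-4, 13))*27 = (-12 - 4)*27 = -16*27 = -432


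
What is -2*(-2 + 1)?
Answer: 2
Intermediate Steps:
-2*(-2 + 1) = -2*(-1) = 2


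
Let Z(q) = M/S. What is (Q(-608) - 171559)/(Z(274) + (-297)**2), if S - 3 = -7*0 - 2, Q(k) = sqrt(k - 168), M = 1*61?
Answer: -171559/88270 + I*sqrt(194)/44135 ≈ -1.9436 + 0.00031559*I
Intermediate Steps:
M = 61
Q(k) = sqrt(-168 + k)
S = 1 (S = 3 + (-7*0 - 2) = 3 + (0 - 2) = 3 - 2 = 1)
Z(q) = 61 (Z(q) = 61/1 = 61*1 = 61)
(Q(-608) - 171559)/(Z(274) + (-297)**2) = (sqrt(-168 - 608) - 171559)/(61 + (-297)**2) = (sqrt(-776) - 171559)/(61 + 88209) = (2*I*sqrt(194) - 171559)/88270 = (-171559 + 2*I*sqrt(194))*(1/88270) = -171559/88270 + I*sqrt(194)/44135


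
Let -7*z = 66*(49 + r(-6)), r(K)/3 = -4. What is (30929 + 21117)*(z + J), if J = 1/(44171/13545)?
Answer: -5609037339282/309197 ≈ -1.8141e+7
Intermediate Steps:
r(K) = -12 (r(K) = 3*(-4) = -12)
J = 13545/44171 (J = 1/(44171*(1/13545)) = 1/(44171/13545) = 13545/44171 ≈ 0.30665)
z = -2442/7 (z = -66*(49 - 12)/7 = -66*37/7 = -⅐*2442 = -2442/7 ≈ -348.86)
(30929 + 21117)*(z + J) = (30929 + 21117)*(-2442/7 + 13545/44171) = 52046*(-107770767/309197) = -5609037339282/309197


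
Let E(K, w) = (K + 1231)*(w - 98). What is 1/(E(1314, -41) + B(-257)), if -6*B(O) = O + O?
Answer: -3/1061008 ≈ -2.8275e-6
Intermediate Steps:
B(O) = -O/3 (B(O) = -(O + O)/6 = -O/3)
E(K, w) = (-98 + w)*(1231 + K) (E(K, w) = (1231 + K)*(-98 + w) = (-98 + w)*(1231 + K))
1/(E(1314, -41) + B(-257)) = 1/((-120638 - 98*1314 + 1231*(-41) + 1314*(-41)) - 1/3*(-257)) = 1/((-120638 - 128772 - 50471 - 53874) + 257/3) = 1/(-353755 + 257/3) = 1/(-1061008/3) = -3/1061008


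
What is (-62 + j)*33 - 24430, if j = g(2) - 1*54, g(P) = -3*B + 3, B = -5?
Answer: -27664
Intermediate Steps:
g(P) = 18 (g(P) = -3*(-5) + 3 = 15 + 3 = 18)
j = -36 (j = 18 - 1*54 = 18 - 54 = -36)
(-62 + j)*33 - 24430 = (-62 - 36)*33 - 24430 = -98*33 - 24430 = -3234 - 24430 = -27664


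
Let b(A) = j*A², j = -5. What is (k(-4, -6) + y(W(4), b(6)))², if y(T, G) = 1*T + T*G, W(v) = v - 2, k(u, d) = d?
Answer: 132496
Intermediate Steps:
b(A) = -5*A²
W(v) = -2 + v
y(T, G) = T + G*T
(k(-4, -6) + y(W(4), b(6)))² = (-6 + (-2 + 4)*(1 - 5*6²))² = (-6 + 2*(1 - 5*36))² = (-6 + 2*(1 - 180))² = (-6 + 2*(-179))² = (-6 - 358)² = (-364)² = 132496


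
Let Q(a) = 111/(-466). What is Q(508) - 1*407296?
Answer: -189800047/466 ≈ -4.0730e+5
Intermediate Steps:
Q(a) = -111/466 (Q(a) = 111*(-1/466) = -111/466)
Q(508) - 1*407296 = -111/466 - 1*407296 = -111/466 - 407296 = -189800047/466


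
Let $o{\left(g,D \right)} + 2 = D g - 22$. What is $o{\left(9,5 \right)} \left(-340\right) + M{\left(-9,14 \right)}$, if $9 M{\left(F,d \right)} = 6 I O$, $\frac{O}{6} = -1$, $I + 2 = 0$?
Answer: $-7132$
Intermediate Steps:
$I = -2$ ($I = -2 + 0 = -2$)
$O = -6$ ($O = 6 \left(-1\right) = -6$)
$o{\left(g,D \right)} = -24 + D g$ ($o{\left(g,D \right)} = -2 + \left(D g - 22\right) = -2 + \left(-22 + D g\right) = -24 + D g$)
$M{\left(F,d \right)} = 8$ ($M{\left(F,d \right)} = \frac{6 \left(-2\right) \left(-6\right)}{9} = \frac{\left(-12\right) \left(-6\right)}{9} = \frac{1}{9} \cdot 72 = 8$)
$o{\left(9,5 \right)} \left(-340\right) + M{\left(-9,14 \right)} = \left(-24 + 5 \cdot 9\right) \left(-340\right) + 8 = \left(-24 + 45\right) \left(-340\right) + 8 = 21 \left(-340\right) + 8 = -7140 + 8 = -7132$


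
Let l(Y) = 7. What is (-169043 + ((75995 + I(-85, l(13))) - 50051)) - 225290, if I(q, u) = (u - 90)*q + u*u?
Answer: -361285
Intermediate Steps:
I(q, u) = u² + q*(-90 + u) (I(q, u) = (-90 + u)*q + u² = q*(-90 + u) + u² = u² + q*(-90 + u))
(-169043 + ((75995 + I(-85, l(13))) - 50051)) - 225290 = (-169043 + ((75995 + (7² - 90*(-85) - 85*7)) - 50051)) - 225290 = (-169043 + ((75995 + (49 + 7650 - 595)) - 50051)) - 225290 = (-169043 + ((75995 + 7104) - 50051)) - 225290 = (-169043 + (83099 - 50051)) - 225290 = (-169043 + 33048) - 225290 = -135995 - 225290 = -361285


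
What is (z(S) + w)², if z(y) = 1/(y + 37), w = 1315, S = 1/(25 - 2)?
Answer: 1255302882409/725904 ≈ 1.7293e+6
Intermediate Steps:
S = 1/23 ≈ 0.043478
z(y) = 1/(37 + y)
(z(S) + w)² = (1/(37 + 1/23) + 1315)² = (1/(852/23) + 1315)² = (23/852 + 1315)² = (1120403/852)² = 1255302882409/725904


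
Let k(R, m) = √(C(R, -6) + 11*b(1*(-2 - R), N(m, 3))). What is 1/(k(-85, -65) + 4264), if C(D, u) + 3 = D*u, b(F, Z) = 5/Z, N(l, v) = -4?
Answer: 17056/72724811 - 2*√1973/72724811 ≈ 0.00023331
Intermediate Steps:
C(D, u) = -3 + D*u
k(R, m) = √(-67/4 - 6*R) (k(R, m) = √((-3 + R*(-6)) + 11*(5/(-4))) = √((-3 - 6*R) + 11*(5*(-¼))) = √((-3 - 6*R) + 11*(-5/4)) = √((-3 - 6*R) - 55/4) = √(-67/4 - 6*R))
1/(k(-85, -65) + 4264) = 1/(√(-67 - 24*(-85))/2 + 4264) = 1/(√(-67 + 2040)/2 + 4264) = 1/(√1973/2 + 4264) = 1/(4264 + √1973/2)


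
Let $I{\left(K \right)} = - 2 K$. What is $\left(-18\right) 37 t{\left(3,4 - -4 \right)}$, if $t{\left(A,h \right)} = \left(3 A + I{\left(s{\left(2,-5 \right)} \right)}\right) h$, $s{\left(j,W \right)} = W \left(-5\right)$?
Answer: $218448$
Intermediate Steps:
$s{\left(j,W \right)} = - 5 W$
$t{\left(A,h \right)} = h \left(-50 + 3 A\right)$ ($t{\left(A,h \right)} = \left(3 A - 2 \left(\left(-5\right) \left(-5\right)\right)\right) h = \left(3 A - 50\right) h = \left(-50 + 3 A\right) h = h \left(-50 + 3 A\right)$)
$\left(-18\right) 37 t{\left(3,4 - -4 \right)} = \left(-18\right) 37 \left(4 - -4\right) \left(-50 + 3 \cdot 3\right) = - 666 \left(4 + 4\right) \left(-50 + 9\right) = - 666 \cdot 8 \left(-41\right) = \left(-666\right) \left(-328\right) = 218448$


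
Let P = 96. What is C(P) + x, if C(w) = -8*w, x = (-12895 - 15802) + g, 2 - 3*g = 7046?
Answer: -31813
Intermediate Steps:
g = -2348 (g = ⅔ - ⅓*7046 = ⅔ - 7046/3 = -2348)
x = -31045 (x = (-12895 - 15802) - 2348 = -28697 - 2348 = -31045)
C(P) + x = -8*96 - 31045 = -768 - 31045 = -31813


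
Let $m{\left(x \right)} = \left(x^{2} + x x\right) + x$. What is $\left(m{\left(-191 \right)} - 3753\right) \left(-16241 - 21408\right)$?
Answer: $-2598458682$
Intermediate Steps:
$m{\left(x \right)} = x + 2 x^{2}$ ($m{\left(x \right)} = \left(x^{2} + x^{2}\right) + x = 2 x^{2} + x = x + 2 x^{2}$)
$\left(m{\left(-191 \right)} - 3753\right) \left(-16241 - 21408\right) = \left(- 191 \left(1 + 2 \left(-191\right)\right) - 3753\right) \left(-16241 - 21408\right) = \left(- 191 \left(1 - 382\right) - 3753\right) \left(-37649\right) = \left(\left(-191\right) \left(-381\right) - 3753\right) \left(-37649\right) = \left(72771 - 3753\right) \left(-37649\right) = 69018 \left(-37649\right) = -2598458682$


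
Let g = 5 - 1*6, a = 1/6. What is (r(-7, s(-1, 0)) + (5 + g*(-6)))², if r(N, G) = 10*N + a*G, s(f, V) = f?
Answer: 126025/36 ≈ 3500.7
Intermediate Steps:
a = ⅙ ≈ 0.16667
g = -1 (g = 5 - 6 = -1)
r(N, G) = 10*N + G/6
(r(-7, s(-1, 0)) + (5 + g*(-6)))² = ((10*(-7) + (⅙)*(-1)) + (5 - 1*(-6)))² = ((-70 - ⅙) + (5 + 6))² = (-421/6 + 11)² = (-355/6)² = 126025/36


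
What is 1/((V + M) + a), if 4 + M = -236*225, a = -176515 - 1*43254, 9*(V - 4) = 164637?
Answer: -1/254576 ≈ -3.9281e-6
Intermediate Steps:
V = 18297 (V = 4 + (1/9)*164637 = 4 + 18293 = 18297)
a = -219769 (a = -176515 - 43254 = -219769)
M = -53104 (M = -4 - 236*225 = -4 - 53100 = -53104)
1/((V + M) + a) = 1/((18297 - 53104) - 219769) = 1/(-34807 - 219769) = 1/(-254576) = -1/254576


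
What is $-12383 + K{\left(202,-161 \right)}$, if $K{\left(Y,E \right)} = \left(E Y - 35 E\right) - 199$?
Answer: $-39469$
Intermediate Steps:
$K{\left(Y,E \right)} = -199 - 35 E + E Y$ ($K{\left(Y,E \right)} = \left(- 35 E + E Y\right) - 199 = -199 - 35 E + E Y$)
$-12383 + K{\left(202,-161 \right)} = -12383 - 27086 = -39469$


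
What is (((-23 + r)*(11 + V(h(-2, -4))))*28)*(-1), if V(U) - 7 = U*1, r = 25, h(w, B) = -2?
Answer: -896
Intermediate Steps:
V(U) = 7 + U (V(U) = 7 + U*1 = 7 + U)
(((-23 + r)*(11 + V(h(-2, -4))))*28)*(-1) = (((-23 + 25)*(11 + (7 - 2)))*28)*(-1) = ((2*(11 + 5))*28)*(-1) = ((2*16)*28)*(-1) = (32*28)*(-1) = 896*(-1) = -896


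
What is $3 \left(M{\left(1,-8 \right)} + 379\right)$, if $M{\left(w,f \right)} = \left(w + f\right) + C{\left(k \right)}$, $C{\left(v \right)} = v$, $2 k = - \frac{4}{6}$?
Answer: $1115$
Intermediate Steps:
$k = - \frac{1}{3}$ ($k = \frac{\left(-4\right) \frac{1}{6}}{2} = \frac{1}{2} \left(- \frac{2}{3}\right) = - \frac{1}{3} \approx -0.33333$)
$M{\left(w,f \right)} = - \frac{1}{3} + f + w$ ($M{\left(w,f \right)} = \left(w + f\right) - \frac{1}{3} = \left(f + w\right) - \frac{1}{3} = - \frac{1}{3} + f + w$)
$3 \left(M{\left(1,-8 \right)} + 379\right) = 3 \left(\left(- \frac{1}{3} - 8 + 1\right) + 379\right) = 3 \left(- \frac{22}{3} + 379\right) = 3 \cdot \frac{1115}{3} = 1115$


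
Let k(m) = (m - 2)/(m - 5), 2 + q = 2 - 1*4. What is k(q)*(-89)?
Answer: -178/3 ≈ -59.333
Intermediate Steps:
q = -4 (q = -2 + (2 - 1*4) = -2 + (2 - 4) = -2 - 2 = -4)
k(m) = (-2 + m)/(-5 + m)
k(q)*(-89) = ((-2 - 4)/(-5 - 4))*(-89) = (-6/(-9))*(-89) = -1/9*(-6)*(-89) = (2/3)*(-89) = -178/3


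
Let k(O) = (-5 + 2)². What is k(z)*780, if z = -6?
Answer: 7020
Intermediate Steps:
k(O) = 9 (k(O) = (-3)² = 9)
k(z)*780 = 9*780 = 7020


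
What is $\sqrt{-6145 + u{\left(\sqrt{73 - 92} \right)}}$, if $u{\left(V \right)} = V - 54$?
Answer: $\sqrt{-6199 + i \sqrt{19}} \approx 0.0277 + 78.734 i$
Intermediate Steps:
$u{\left(V \right)} = -54 + V$
$\sqrt{-6145 + u{\left(\sqrt{73 - 92} \right)}} = \sqrt{-6145 - \left(54 - \sqrt{73 - 92}\right)} = \sqrt{-6145 - \left(54 - \sqrt{-19}\right)} = \sqrt{-6145 - \left(54 - i \sqrt{19}\right)} = \sqrt{-6199 + i \sqrt{19}}$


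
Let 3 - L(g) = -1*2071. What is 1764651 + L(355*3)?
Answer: 1766725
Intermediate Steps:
L(g) = 2074 (L(g) = 3 - (-1)*2071 = 3 - 1*(-2071) = 3 + 2071 = 2074)
1764651 + L(355*3) = 1764651 + 2074 = 1766725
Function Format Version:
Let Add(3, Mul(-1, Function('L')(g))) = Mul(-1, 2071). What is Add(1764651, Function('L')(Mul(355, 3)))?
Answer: 1766725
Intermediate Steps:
Function('L')(g) = 2074 (Function('L')(g) = Add(3, Mul(-1, Mul(-1, 2071))) = Add(3, Mul(-1, -2071)) = Add(3, 2071) = 2074)
Add(1764651, Function('L')(Mul(355, 3))) = Add(1764651, 2074) = 1766725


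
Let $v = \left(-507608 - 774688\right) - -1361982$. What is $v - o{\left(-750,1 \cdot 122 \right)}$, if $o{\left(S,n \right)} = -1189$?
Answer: $80875$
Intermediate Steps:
$v = 79686$ ($v = -1282296 + 1361982 = 79686$)
$v - o{\left(-750,1 \cdot 122 \right)} = 79686 - -1189 = 79686 + 1189 = 80875$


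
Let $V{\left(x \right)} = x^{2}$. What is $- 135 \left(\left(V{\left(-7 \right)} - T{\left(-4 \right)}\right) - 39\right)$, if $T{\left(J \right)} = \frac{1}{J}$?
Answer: $- \frac{5535}{4} \approx -1383.8$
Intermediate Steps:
$- 135 \left(\left(V{\left(-7 \right)} - T{\left(-4 \right)}\right) - 39\right) = - 135 \left(\left(\left(-7\right)^{2} - \frac{1}{-4}\right) - 39\right) = - 135 \left(\left(49 - - \frac{1}{4}\right) - 39\right) = - 135 \left(\left(49 + \frac{1}{4}\right) - 39\right) = - 135 \left(\frac{197}{4} - 39\right) = \left(-135\right) \frac{41}{4} = - \frac{5535}{4}$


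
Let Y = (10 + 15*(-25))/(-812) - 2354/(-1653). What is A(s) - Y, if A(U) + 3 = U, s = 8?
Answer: 144703/46284 ≈ 3.1264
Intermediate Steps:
A(U) = -3 + U
Y = 86717/46284 (Y = (10 - 375)*(-1/812) - 2354*(-1/1653) = -365*(-1/812) + 2354/1653 = 365/812 + 2354/1653 = 86717/46284 ≈ 1.8736)
A(s) - Y = (-3 + 8) - 1*86717/46284 = 5 - 86717/46284 = 144703/46284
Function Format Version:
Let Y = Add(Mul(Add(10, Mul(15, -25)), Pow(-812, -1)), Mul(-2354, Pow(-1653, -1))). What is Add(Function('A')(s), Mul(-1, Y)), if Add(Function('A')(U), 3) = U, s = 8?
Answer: Rational(144703, 46284) ≈ 3.1264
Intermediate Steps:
Function('A')(U) = Add(-3, U)
Y = Rational(86717, 46284) (Y = Add(Mul(Add(10, -375), Rational(-1, 812)), Mul(-2354, Rational(-1, 1653))) = Add(Mul(-365, Rational(-1, 812)), Rational(2354, 1653)) = Add(Rational(365, 812), Rational(2354, 1653)) = Rational(86717, 46284) ≈ 1.8736)
Add(Function('A')(s), Mul(-1, Y)) = Add(Add(-3, 8), Mul(-1, Rational(86717, 46284))) = Add(5, Rational(-86717, 46284)) = Rational(144703, 46284)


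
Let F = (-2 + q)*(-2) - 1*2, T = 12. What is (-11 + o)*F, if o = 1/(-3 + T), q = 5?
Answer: 784/9 ≈ 87.111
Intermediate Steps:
o = 1/9 (o = 1/(-3 + 12) = 1/9 ≈ 0.11111)
F = -8 (F = (-2 + 5)*(-2) - 1*2 = 3*(-2) - 2 = -6 - 2 = -8)
(-11 + o)*F = (-11 + 1/9)*(-8) = -98/9*(-8) = 784/9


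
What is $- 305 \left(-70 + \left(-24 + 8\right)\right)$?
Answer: $26230$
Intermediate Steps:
$- 305 \left(-70 + \left(-24 + 8\right)\right) = - 305 \left(-70 - 16\right) = \left(-305\right) \left(-86\right) = 26230$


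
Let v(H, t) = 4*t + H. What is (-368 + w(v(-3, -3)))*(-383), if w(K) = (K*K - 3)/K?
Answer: 733062/5 ≈ 1.4661e+5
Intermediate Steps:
v(H, t) = H + 4*t
w(K) = (-3 + K²)/K (w(K) = (K² - 3)/K = (-3 + K²)/K)
(-368 + w(v(-3, -3)))*(-383) = (-368 + ((-3 + 4*(-3)) - 3/(-3 + 4*(-3))))*(-383) = (-368 + ((-3 - 12) - 3/(-3 - 12)))*(-383) = (-368 + (-15 - 3/(-15)))*(-383) = (-368 + (-15 - 3*(-1/15)))*(-383) = (-368 + (-15 + ⅕))*(-383) = (-368 - 74/5)*(-383) = -1914/5*(-383) = 733062/5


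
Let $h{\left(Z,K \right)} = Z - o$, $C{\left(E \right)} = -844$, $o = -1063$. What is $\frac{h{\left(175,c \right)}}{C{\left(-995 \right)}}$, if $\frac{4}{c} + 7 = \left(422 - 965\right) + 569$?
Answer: $- \frac{619}{422} \approx -1.4668$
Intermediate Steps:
$c = \frac{4}{19}$ ($c = \frac{4}{-7 + \left(\left(422 - 965\right) + 569\right)} = \frac{4}{-7 + \left(-543 + 569\right)} = \frac{4}{-7 + 26} = \frac{4}{19} \approx 0.21053$)
$h{\left(Z,K \right)} = 1063 + Z$ ($h{\left(Z,K \right)} = Z - -1063 = Z + 1063 = 1063 + Z$)
$\frac{h{\left(175,c \right)}}{C{\left(-995 \right)}} = \frac{1063 + 175}{-844} = 1238 \left(- \frac{1}{844}\right) = - \frac{619}{422}$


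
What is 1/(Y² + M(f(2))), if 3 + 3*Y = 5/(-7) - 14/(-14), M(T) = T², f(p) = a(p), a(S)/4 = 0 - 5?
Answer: 441/176761 ≈ 0.0024949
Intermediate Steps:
a(S) = -20 (a(S) = 4*(0 - 5) = 4*(-5) = -20)
f(p) = -20
Y = -19/21 (Y = -1 + (5/(-7) - 14/(-14))/3 = -1 + (5*(-⅐) - 14*(-1/14))/3 = -1 + (-5/7 + 1)/3 = -1 + (⅓)*(2/7) = -1 + 2/21 = -19/21 ≈ -0.90476)
1/(Y² + M(f(2))) = 1/((-19/21)² + (-20)²) = 1/(361/441 + 400) = 1/(176761/441) = 441/176761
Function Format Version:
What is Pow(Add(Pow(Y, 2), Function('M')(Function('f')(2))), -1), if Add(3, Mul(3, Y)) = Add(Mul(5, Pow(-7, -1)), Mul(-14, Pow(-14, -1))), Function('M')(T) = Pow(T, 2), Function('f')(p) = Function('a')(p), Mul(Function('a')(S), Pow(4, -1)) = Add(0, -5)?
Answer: Rational(441, 176761) ≈ 0.0024949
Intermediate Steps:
Function('a')(S) = -20 (Function('a')(S) = Mul(4, Add(0, -5)) = Mul(4, -5) = -20)
Function('f')(p) = -20
Y = Rational(-19, 21) (Y = Add(-1, Mul(Rational(1, 3), Add(Mul(5, Pow(-7, -1)), Mul(-14, Pow(-14, -1))))) = Add(-1, Mul(Rational(1, 3), Add(Mul(5, Rational(-1, 7)), Mul(-14, Rational(-1, 14))))) = Add(-1, Mul(Rational(1, 3), Add(Rational(-5, 7), 1))) = Add(-1, Mul(Rational(1, 3), Rational(2, 7))) = Add(-1, Rational(2, 21)) = Rational(-19, 21) ≈ -0.90476)
Pow(Add(Pow(Y, 2), Function('M')(Function('f')(2))), -1) = Pow(Add(Pow(Rational(-19, 21), 2), Pow(-20, 2)), -1) = Pow(Add(Rational(361, 441), 400), -1) = Pow(Rational(176761, 441), -1) = Rational(441, 176761)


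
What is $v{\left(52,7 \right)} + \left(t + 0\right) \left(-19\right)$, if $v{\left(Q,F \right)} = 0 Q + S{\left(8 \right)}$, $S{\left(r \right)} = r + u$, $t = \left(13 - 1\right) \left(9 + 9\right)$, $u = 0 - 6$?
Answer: $-4102$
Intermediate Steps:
$u = -6$ ($u = 0 - 6 = -6$)
$t = 216$ ($t = 12 \cdot 18 = 216$)
$S{\left(r \right)} = -6 + r$ ($S{\left(r \right)} = r - 6 = -6 + r$)
$v{\left(Q,F \right)} = 2$ ($v{\left(Q,F \right)} = 0 Q + \left(-6 + 8\right) = 0 + 2 = 2$)
$v{\left(52,7 \right)} + \left(t + 0\right) \left(-19\right) = 2 + \left(216 + 0\right) \left(-19\right) = 2 + 216 \left(-19\right) = 2 - 4104 = -4102$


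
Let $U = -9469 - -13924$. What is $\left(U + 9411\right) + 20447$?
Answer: $34313$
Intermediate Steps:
$U = 4455$ ($U = -9469 + 13924 = 4455$)
$\left(U + 9411\right) + 20447 = \left(4455 + 9411\right) + 20447 = 13866 + 20447 = 34313$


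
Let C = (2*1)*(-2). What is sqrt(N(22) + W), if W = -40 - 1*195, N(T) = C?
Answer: I*sqrt(239) ≈ 15.46*I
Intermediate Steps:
C = -4 (C = 2*(-2) = -4)
N(T) = -4
W = -235 (W = -40 - 195 = -235)
sqrt(N(22) + W) = sqrt(-4 - 235) = sqrt(-239) = I*sqrt(239)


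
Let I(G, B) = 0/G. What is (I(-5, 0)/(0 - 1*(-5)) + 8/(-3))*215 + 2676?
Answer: 6308/3 ≈ 2102.7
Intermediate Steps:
I(G, B) = 0
(I(-5, 0)/(0 - 1*(-5)) + 8/(-3))*215 + 2676 = (0/(0 - 1*(-5)) + 8/(-3))*215 + 2676 = (0/(0 + 5) + 8*(-1/3))*215 + 2676 = (0/5 - 8/3)*215 + 2676 = (0*(1/5) - 8/3)*215 + 2676 = (0 - 8/3)*215 + 2676 = -8/3*215 + 2676 = -1720/3 + 2676 = 6308/3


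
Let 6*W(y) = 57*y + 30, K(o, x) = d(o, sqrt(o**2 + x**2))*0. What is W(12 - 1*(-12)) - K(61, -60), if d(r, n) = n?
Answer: 233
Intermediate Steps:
K(o, x) = 0 (K(o, x) = sqrt(o**2 + x**2)*0 = 0)
W(y) = 5 + 19*y/2 (W(y) = (57*y + 30)/6 = (30 + 57*y)/6 = 5 + 19*y/2)
W(12 - 1*(-12)) - K(61, -60) = (5 + 19*(12 - 1*(-12))/2) - 1*0 = (5 + 19*(12 + 12)/2) + 0 = (5 + (19/2)*24) + 0 = (5 + 228) + 0 = 233 + 0 = 233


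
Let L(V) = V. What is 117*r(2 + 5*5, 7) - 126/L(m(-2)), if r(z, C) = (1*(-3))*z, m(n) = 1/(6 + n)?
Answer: -9981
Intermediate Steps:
r(z, C) = -3*z
117*r(2 + 5*5, 7) - 126/L(m(-2)) = 117*(-3*(2 + 5*5)) - 126/(1/(6 - 2)) = 117*(-3*(2 + 25)) - 126/(1/4) = 117*(-3*27) - 126/¼ = 117*(-81) - 126*4 = -9477 - 504 = -9981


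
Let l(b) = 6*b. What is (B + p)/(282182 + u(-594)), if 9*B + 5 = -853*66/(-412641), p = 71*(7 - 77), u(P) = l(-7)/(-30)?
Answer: -30765731395/1746606605391 ≈ -0.017615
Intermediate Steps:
u(P) = 7/5 (u(P) = (6*(-7))/(-30) = -42*(-1/30) = 7/5)
p = -4970 (p = 71*(-70) = -4970)
B = -668969/1237923 (B = -5/9 + (-853*66/(-412641))/9 = -5/9 + (-56298*(-1/412641))/9 = -5/9 + (1/9)*(18766/137547) = -5/9 + 18766/1237923 = -668969/1237923 ≈ -0.54040)
(B + p)/(282182 + u(-594)) = (-668969/1237923 - 4970)/(282182 + 7/5) = -6153146279/(1237923*1410917/5) = -6153146279/1237923*5/1410917 = -30765731395/1746606605391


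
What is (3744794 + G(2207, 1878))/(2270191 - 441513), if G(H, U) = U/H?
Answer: 4132381118/2017946173 ≈ 2.0478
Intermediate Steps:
(3744794 + G(2207, 1878))/(2270191 - 441513) = (3744794 + 1878/2207)/(2270191 - 441513) = (3744794 + 1878*(1/2207))/1828678 = (3744794 + 1878/2207)*(1/1828678) = (8264762236/2207)*(1/1828678) = 4132381118/2017946173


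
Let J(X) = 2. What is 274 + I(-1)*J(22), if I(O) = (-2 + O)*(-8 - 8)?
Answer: 370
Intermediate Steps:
I(O) = 32 - 16*O (I(O) = (-2 + O)*(-16) = 32 - 16*O)
274 + I(-1)*J(22) = 274 + (32 - 16*(-1))*2 = 274 + (32 + 16)*2 = 274 + 48*2 = 274 + 96 = 370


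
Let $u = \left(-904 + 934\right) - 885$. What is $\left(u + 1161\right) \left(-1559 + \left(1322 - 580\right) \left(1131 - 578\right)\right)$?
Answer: $125082702$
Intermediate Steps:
$u = -855$ ($u = 30 - 885 = -855$)
$\left(u + 1161\right) \left(-1559 + \left(1322 - 580\right) \left(1131 - 578\right)\right) = \left(-855 + 1161\right) \left(-1559 + \left(1322 - 580\right) \left(1131 - 578\right)\right) = 306 \left(-1559 + 742 \cdot 553\right) = 306 \left(-1559 + 410326\right) = 306 \cdot 408767 = 125082702$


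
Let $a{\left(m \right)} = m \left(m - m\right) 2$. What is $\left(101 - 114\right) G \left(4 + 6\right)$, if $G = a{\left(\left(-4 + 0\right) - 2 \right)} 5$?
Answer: $0$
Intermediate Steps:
$a{\left(m \right)} = 0$ ($a{\left(m \right)} = m 0 \cdot 2 = 0 \cdot 2 = 0$)
$G = 0$ ($G = 0 \cdot 5 = 0$)
$\left(101 - 114\right) G \left(4 + 6\right) = \left(101 - 114\right) 0 \left(4 + 6\right) = \left(101 - 114\right) 0 \cdot 10 = \left(-13\right) 0 = 0$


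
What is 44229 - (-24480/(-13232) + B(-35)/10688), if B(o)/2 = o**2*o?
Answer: 195496816057/4419488 ≈ 44235.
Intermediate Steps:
B(o) = 2*o**3 (B(o) = 2*(o**2*o) = 2*o**3)
44229 - (-24480/(-13232) + B(-35)/10688) = 44229 - (-24480/(-13232) + (2*(-35)**3)/10688) = 44229 - (-24480*(-1/13232) + (2*(-42875))*(1/10688)) = 44229 - (1530/827 - 85750*1/10688) = 44229 - (1530/827 - 42875/5344) = 44229 - 1*(-27281305/4419488) = 44229 + 27281305/4419488 = 195496816057/4419488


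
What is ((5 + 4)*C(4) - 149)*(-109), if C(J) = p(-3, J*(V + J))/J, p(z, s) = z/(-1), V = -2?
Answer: 62021/4 ≈ 15505.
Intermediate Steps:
p(z, s) = -z (p(z, s) = z*(-1) = -z)
C(J) = 3/J (C(J) = (-1*(-3))/J = 3/J)
((5 + 4)*C(4) - 149)*(-109) = ((5 + 4)*(3/4) - 149)*(-109) = (9*(3*(1/4)) - 149)*(-109) = (9*(3/4) - 149)*(-109) = (27/4 - 149)*(-109) = -569/4*(-109) = 62021/4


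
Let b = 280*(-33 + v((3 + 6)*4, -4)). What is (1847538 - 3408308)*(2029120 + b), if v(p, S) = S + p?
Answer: -3166552606800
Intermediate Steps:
b = -280 (b = 280*(-33 + (-4 + (3 + 6)*4)) = 280*(-33 + (-4 + 9*4)) = 280*(-33 + (-4 + 36)) = 280*(-33 + 32) = 280*(-1) = -280)
(1847538 - 3408308)*(2029120 + b) = (1847538 - 3408308)*(2029120 - 280) = -1560770*2028840 = -3166552606800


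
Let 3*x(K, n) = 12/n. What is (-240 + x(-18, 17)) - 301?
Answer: -9193/17 ≈ -540.76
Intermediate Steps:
x(K, n) = 4/n (x(K, n) = (12/n)/3 = 4/n)
(-240 + x(-18, 17)) - 301 = (-240 + 4/17) - 301 = -4076/17 - 301 = -9193/17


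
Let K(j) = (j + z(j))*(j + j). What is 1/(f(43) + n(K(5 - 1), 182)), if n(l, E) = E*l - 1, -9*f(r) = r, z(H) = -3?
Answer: 9/13052 ≈ 0.00068955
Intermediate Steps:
f(r) = -r/9
K(j) = 2*j*(-3 + j) (K(j) = (j - 3)*(j + j) = (-3 + j)*(2*j) = 2*j*(-3 + j))
n(l, E) = -1 + E*l
1/(f(43) + n(K(5 - 1), 182)) = 1/(-⅑*43 + (-1 + 182*(2*(5 - 1)*(-3 + (5 - 1))))) = 1/(-43/9 + (-1 + 182*(2*4*(-3 + 4)))) = 1/(-43/9 + (-1 + 182*(2*4*1))) = 1/(-43/9 + (-1 + 182*8)) = 1/(-43/9 + (-1 + 1456)) = 1/(-43/9 + 1455) = 1/(13052/9) = 9/13052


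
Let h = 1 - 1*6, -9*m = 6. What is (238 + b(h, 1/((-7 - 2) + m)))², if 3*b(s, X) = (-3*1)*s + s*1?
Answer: 524176/9 ≈ 58242.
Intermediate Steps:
m = -⅔ (m = -⅑*6 = -⅔ ≈ -0.66667)
h = -5 (h = 1 - 6 = -5)
b(s, X) = -2*s/3 (b(s, X) = ((-3*1)*s + s*1)/3 = (-3*s + s)/3 = (-2*s)/3 = -2*s/3)
(238 + b(h, 1/((-7 - 2) + m)))² = (238 - ⅔*(-5))² = (238 + 10/3)² = (724/3)² = 524176/9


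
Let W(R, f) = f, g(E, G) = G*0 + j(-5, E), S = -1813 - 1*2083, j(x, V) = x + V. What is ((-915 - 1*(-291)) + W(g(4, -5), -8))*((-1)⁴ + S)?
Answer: 2461640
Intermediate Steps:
j(x, V) = V + x
S = -3896 (S = -1813 - 2083 = -3896)
g(E, G) = -5 + E (g(E, G) = G*0 + (E - 5) = 0 + (-5 + E) = -5 + E)
((-915 - 1*(-291)) + W(g(4, -5), -8))*((-1)⁴ + S) = ((-915 - 1*(-291)) - 8)*((-1)⁴ - 3896) = ((-915 + 291) - 8)*(1 - 3896) = (-624 - 8)*(-3895) = -632*(-3895) = 2461640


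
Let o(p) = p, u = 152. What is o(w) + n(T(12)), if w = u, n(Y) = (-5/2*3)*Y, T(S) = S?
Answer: 62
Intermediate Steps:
n(Y) = -15*Y/2 (n(Y) = (-5*½*3)*Y = (-5/2*3)*Y = -15*Y/2)
w = 152
o(w) + n(T(12)) = 152 - 15/2*12 = 152 - 90 = 62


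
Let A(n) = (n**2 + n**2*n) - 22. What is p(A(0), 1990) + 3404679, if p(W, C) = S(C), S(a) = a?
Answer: 3406669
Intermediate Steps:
A(n) = -22 + n**2 + n**3 (A(n) = (n**2 + n**3) - 22 = -22 + n**2 + n**3)
p(W, C) = C
p(A(0), 1990) + 3404679 = 1990 + 3404679 = 3406669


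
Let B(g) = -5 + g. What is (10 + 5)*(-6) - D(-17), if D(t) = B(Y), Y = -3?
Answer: -82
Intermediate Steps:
D(t) = -8 (D(t) = -5 - 3 = -8)
(10 + 5)*(-6) - D(-17) = (10 + 5)*(-6) - 1*(-8) = 15*(-6) + 8 = -90 + 8 = -82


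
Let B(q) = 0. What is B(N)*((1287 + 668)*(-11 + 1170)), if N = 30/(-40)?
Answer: 0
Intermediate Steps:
N = -3/4 (N = 30*(-1/40) = -3/4 ≈ -0.75000)
B(N)*((1287 + 668)*(-11 + 1170)) = 0*((1287 + 668)*(-11 + 1170)) = 0*(1955*1159) = 0*2265845 = 0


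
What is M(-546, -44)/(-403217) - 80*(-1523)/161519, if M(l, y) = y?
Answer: 49135066116/65127206623 ≈ 0.75445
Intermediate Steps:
M(-546, -44)/(-403217) - 80*(-1523)/161519 = -44/(-403217) - 80*(-1523)/161519 = -44*(-1/403217) + 121840*(1/161519) = 44/403217 + 121840/161519 = 49135066116/65127206623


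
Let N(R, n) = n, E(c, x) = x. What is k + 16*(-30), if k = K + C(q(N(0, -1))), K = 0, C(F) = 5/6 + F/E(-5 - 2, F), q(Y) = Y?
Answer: -2869/6 ≈ -478.17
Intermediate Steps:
C(F) = 11/6 (C(F) = 5/6 + F/F = 5*(1/6) + 1 = 5/6 + 1 = 11/6)
k = 11/6 (k = 0 + 11/6 = 11/6 ≈ 1.8333)
k + 16*(-30) = 11/6 + 16*(-30) = 11/6 - 480 = -2869/6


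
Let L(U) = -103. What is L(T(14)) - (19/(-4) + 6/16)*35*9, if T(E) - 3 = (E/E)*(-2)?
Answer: 10201/8 ≈ 1275.1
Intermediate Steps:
T(E) = 1 (T(E) = 3 + (E/E)*(-2) = 3 + 1*(-2) = 3 - 2 = 1)
L(T(14)) - (19/(-4) + 6/16)*35*9 = -103 - (19/(-4) + 6/16)*35*9 = -103 - (19*(-1/4) + 6*(1/16))*35*9 = -103 - (-19/4 + 3/8)*35*9 = -103 - (-35/8*35)*9 = -103 - (-1225)*9/8 = -103 - 1*(-11025/8) = -103 + 11025/8 = 10201/8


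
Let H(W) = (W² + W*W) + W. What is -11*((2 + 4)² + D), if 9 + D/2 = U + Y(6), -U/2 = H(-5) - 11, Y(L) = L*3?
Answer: 902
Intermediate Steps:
Y(L) = 3*L
H(W) = W + 2*W² (H(W) = (W² + W²) + W = 2*W² + W = W + 2*W²)
U = -68 (U = -2*(-5*(1 + 2*(-5)) - 11) = -2*(-5*(1 - 10) - 11) = -2*(-5*(-9) - 11) = -2*(45 - 11) = -2*34 = -68)
D = -118 (D = -18 + 2*(-68 + 3*6) = -18 + 2*(-68 + 18) = -18 + 2*(-50) = -18 - 100 = -118)
-11*((2 + 4)² + D) = -11*((2 + 4)² - 118) = -11*(6² - 118) = -11*(36 - 118) = -11*(-82) = 902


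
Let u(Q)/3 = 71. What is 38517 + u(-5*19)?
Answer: 38730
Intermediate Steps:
u(Q) = 213 (u(Q) = 3*71 = 213)
38517 + u(-5*19) = 38517 + 213 = 38730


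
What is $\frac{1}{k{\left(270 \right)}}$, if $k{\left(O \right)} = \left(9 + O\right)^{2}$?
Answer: $\frac{1}{77841} \approx 1.2847 \cdot 10^{-5}$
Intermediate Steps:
$\frac{1}{k{\left(270 \right)}} = \frac{1}{\left(9 + 270\right)^{2}} = \frac{1}{279^{2}} = \frac{1}{77841}$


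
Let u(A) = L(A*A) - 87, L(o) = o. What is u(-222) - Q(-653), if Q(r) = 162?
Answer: 49035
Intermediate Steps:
u(A) = -87 + A² (u(A) = A*A - 87 = A² - 87 = -87 + A²)
u(-222) - Q(-653) = (-87 + (-222)²) - 1*162 = (-87 + 49284) - 162 = 49197 - 162 = 49035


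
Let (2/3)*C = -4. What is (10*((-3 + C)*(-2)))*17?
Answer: 3060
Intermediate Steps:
C = -6 (C = (3/2)*(-4) = -6)
(10*((-3 + C)*(-2)))*17 = (10*((-3 - 6)*(-2)))*17 = (10*(-9*(-2)))*17 = (10*18)*17 = 180*17 = 3060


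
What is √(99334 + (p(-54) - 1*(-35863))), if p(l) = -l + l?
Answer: √135197 ≈ 367.69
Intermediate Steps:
p(l) = 0
√(99334 + (p(-54) - 1*(-35863))) = √(99334 + (0 - 1*(-35863))) = √(99334 + (0 + 35863)) = √(99334 + 35863) = √135197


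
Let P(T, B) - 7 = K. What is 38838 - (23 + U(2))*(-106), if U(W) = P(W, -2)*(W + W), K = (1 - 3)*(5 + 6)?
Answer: 34916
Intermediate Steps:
K = -22 (K = -2*11 = -22)
P(T, B) = -15 (P(T, B) = 7 - 22 = -15)
U(W) = -30*W (U(W) = -15*(W + W) = -30*W)
38838 - (23 + U(2))*(-106) = 38838 - (23 - 30*2)*(-106) = 38838 - (23 - 60)*(-106) = 38838 - (-37)*(-106) = 38838 - 1*3922 = 38838 - 3922 = 34916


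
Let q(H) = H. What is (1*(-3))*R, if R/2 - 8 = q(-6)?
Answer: -12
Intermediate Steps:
R = 4 (R = 16 + 2*(-6) = 16 - 12 = 4)
(1*(-3))*R = (1*(-3))*4 = -3*4 = -12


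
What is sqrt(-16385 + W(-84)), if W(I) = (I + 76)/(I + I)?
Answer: 26*I*sqrt(10689)/21 ≈ 128.0*I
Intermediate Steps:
W(I) = (76 + I)/(2*I) (W(I) = (76 + I)/((2*I)) = (76 + I)*(1/(2*I)) = (76 + I)/(2*I))
sqrt(-16385 + W(-84)) = sqrt(-16385 + (1/2)*(76 - 84)/(-84)) = sqrt(-16385 + (1/2)*(-1/84)*(-8)) = sqrt(-16385 + 1/21) = sqrt(-344084/21) = 26*I*sqrt(10689)/21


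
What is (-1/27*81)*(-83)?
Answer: 249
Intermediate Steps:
(-1/27*81)*(-83) = (-1*1/27*81)*(-83) = -1/27*81*(-83) = -3*(-83) = 249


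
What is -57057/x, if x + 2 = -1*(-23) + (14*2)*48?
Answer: -209/5 ≈ -41.800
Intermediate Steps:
x = 1365 (x = -2 + (-1*(-23) + (14*2)*48) = -2 + (23 + 28*48) = -2 + (23 + 1344) = -2 + 1367 = 1365)
-57057/x = -57057/1365 = -57057*1/1365 = -209/5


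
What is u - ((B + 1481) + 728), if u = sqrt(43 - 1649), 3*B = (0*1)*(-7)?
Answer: -2209 + I*sqrt(1606) ≈ -2209.0 + 40.075*I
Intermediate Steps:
B = 0 (B = ((0*1)*(-7))/3 = (0*(-7))/3 = (1/3)*0 = 0)
u = I*sqrt(1606) (u = sqrt(-1606) = I*sqrt(1606) ≈ 40.075*I)
u - ((B + 1481) + 728) = I*sqrt(1606) - ((0 + 1481) + 728) = I*sqrt(1606) - (1481 + 728) = I*sqrt(1606) - 1*2209 = I*sqrt(1606) - 2209 = -2209 + I*sqrt(1606)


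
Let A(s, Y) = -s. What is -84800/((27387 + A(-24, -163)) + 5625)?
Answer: -21200/8259 ≈ -2.5669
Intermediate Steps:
-84800/((27387 + A(-24, -163)) + 5625) = -84800/((27387 - 1*(-24)) + 5625) = -84800/((27387 + 24) + 5625) = -84800/(27411 + 5625) = -84800/33036 = -84800*1/33036 = -21200/8259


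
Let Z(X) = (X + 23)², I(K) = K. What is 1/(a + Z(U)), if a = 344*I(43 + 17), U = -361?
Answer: 1/134884 ≈ 7.4138e-6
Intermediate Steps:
a = 20640 (a = 344*(43 + 17) = 344*60 = 20640)
Z(X) = (23 + X)²
1/(a + Z(U)) = 1/(20640 + (23 - 361)²) = 1/(20640 + (-338)²) = 1/(20640 + 114244) = 1/134884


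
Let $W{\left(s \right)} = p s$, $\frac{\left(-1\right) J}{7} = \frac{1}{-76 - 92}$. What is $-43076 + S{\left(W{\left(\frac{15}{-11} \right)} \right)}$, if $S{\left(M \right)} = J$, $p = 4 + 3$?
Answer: $- \frac{1033823}{24} \approx -43076.0$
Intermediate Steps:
$p = 7$
$J = \frac{1}{24}$ ($J = - \frac{7}{-76 - 92} = - \frac{7}{-168} = \left(-7\right) \left(- \frac{1}{168}\right) = \frac{1}{24} \approx 0.041667$)
$W{\left(s \right)} = 7 s$
$S{\left(M \right)} = \frac{1}{24}$
$-43076 + S{\left(W{\left(\frac{15}{-11} \right)} \right)} = -43076 + \frac{1}{24} = - \frac{1033823}{24}$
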